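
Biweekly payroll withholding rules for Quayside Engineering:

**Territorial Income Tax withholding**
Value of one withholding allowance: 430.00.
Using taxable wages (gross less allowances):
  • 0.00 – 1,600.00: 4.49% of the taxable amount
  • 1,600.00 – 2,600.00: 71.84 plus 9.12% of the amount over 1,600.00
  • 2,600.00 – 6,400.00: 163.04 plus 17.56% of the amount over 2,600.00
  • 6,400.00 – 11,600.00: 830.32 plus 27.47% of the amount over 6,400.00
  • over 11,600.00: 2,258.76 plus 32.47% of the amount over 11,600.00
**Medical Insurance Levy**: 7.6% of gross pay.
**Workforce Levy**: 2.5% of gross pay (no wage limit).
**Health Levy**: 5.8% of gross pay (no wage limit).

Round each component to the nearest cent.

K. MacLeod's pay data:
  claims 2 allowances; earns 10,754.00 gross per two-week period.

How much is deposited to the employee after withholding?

7,254.00

Territorial Income Tax: taxable = 10,754.00 − 2×430.00 = 9,894.00
  830.32 + 27.47% × (9,894.00 − 6,400.00) = 830.32 + 27.47% × 3,494.00 = 1,790.12
Medical Insurance Levy: 7.6% × 10,754.00 = 817.30
Workforce Levy: 2.5% × 10,754.00 = 268.85
Health Levy: 5.8% × 10,754.00 = 623.73
Total withheld: 1,790.12 + 817.30 + 268.85 + 623.73 = 3,500.00
Net pay: 10,754.00 − 3,500.00 = 7,254.00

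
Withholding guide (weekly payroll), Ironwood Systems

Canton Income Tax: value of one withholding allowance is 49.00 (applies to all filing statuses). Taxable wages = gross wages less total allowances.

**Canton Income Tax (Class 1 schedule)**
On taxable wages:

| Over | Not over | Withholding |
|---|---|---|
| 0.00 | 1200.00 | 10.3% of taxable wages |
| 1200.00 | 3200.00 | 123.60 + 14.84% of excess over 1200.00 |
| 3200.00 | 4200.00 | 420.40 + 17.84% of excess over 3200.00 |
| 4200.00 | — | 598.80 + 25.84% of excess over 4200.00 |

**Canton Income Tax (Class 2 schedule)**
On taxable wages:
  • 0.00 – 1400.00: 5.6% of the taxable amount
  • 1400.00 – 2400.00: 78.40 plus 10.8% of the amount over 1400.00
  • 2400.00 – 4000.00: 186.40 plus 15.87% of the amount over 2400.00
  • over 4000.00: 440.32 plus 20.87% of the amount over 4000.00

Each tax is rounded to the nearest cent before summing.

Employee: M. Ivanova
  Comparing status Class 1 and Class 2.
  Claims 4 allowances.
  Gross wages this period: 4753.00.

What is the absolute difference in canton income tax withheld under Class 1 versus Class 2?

Canton Income Tax (Class 1): taxable = 4753.00 − 4×49.00 = 4557.00
  598.80 + 25.84% × (4557.00 − 4200.00) = 598.80 + 25.84% × 357.00 = 691.05
Canton Income Tax (Class 2): taxable = 4753.00 − 4×49.00 = 4557.00
  440.32 + 20.87% × (4557.00 − 4000.00) = 440.32 + 20.87% × 557.00 = 556.57
Difference: |691.05 − 556.57| = 134.48 (higher under Class 1)

134.48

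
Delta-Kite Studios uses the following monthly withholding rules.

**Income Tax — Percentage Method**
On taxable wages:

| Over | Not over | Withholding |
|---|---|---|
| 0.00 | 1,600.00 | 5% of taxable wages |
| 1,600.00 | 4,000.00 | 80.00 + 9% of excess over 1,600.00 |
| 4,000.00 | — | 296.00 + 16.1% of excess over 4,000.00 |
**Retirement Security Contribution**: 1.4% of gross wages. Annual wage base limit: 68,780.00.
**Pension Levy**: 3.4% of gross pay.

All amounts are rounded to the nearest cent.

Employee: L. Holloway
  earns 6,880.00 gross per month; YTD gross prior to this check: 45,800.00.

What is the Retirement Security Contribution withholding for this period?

Retirement Security Contribution: 1.4% × 6,880.00 = 96.32

96.32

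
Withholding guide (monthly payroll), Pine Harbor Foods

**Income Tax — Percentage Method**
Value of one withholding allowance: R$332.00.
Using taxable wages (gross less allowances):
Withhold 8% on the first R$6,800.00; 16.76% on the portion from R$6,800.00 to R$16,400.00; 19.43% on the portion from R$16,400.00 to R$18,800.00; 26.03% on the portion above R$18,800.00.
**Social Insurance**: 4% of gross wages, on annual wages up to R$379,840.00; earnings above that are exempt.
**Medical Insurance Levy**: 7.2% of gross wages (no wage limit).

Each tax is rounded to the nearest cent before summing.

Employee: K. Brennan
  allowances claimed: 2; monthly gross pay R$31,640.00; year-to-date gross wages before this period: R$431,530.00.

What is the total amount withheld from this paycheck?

Income Tax: taxable = R$31,640.00 − 2×R$332.00 = R$30,976.00
  R$2,619.28 + 26.03% × (R$30,976.00 − R$18,800.00) = R$2,619.28 + 26.03% × R$12,176.00 = R$5,788.69
Social Insurance: YTD R$431,530.00 ≥ cap R$379,840.00 → R$0.00
Medical Insurance Levy: 7.2% × R$31,640.00 = R$2,278.08
Total: R$5,788.69 + R$0.00 + R$2,278.08 = R$8,066.77

R$8,066.77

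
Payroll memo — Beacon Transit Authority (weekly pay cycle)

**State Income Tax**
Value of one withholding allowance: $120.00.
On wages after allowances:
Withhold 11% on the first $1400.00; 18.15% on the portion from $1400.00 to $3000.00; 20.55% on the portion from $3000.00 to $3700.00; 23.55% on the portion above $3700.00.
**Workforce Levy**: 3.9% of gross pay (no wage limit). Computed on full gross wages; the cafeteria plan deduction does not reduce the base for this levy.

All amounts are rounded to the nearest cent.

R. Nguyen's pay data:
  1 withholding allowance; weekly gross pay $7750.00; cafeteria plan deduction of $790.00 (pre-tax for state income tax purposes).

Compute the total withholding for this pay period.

$1629.97

State Income Tax: taxable = $7750.00 − $790.00 − 1×$120.00 = $6840.00
  $588.25 + 23.55% × ($6840.00 − $3700.00) = $588.25 + 23.55% × $3140.00 = $1327.72
Workforce Levy: 3.9% × $7750.00 = $302.25
Total: $1327.72 + $302.25 = $1629.97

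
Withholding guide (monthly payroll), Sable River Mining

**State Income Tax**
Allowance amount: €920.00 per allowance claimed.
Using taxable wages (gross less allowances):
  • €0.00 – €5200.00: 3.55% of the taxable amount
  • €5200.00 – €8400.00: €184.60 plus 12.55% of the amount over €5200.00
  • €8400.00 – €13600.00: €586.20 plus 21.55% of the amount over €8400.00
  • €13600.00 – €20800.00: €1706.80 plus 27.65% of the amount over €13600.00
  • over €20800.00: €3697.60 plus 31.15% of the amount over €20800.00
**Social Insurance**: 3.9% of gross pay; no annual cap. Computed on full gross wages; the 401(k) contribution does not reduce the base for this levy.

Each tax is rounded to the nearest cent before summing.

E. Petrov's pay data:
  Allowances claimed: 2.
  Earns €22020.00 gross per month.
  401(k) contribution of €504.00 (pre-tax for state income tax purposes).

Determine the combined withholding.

State Income Tax: taxable = €22020.00 − €504.00 − 2×€920.00 = €19676.00
  €1706.80 + 27.65% × (€19676.00 − €13600.00) = €1706.80 + 27.65% × €6076.00 = €3386.81
Social Insurance: 3.9% × €22020.00 = €858.78
Total: €3386.81 + €858.78 = €4245.59

€4245.59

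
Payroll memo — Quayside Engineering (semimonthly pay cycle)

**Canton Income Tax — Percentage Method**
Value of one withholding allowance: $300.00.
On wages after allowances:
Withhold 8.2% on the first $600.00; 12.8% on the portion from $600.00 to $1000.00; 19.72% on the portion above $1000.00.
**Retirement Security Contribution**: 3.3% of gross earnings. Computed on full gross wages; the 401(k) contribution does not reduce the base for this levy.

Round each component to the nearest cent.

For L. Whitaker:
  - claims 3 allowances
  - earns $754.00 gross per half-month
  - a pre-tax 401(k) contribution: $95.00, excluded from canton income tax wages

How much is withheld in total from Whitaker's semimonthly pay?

$24.88

Canton Income Tax: taxable = $754.00 − $95.00 − 3×$300.00 = $-241.00
  Taxable ≤ 0 → $0.00
Retirement Security Contribution: 3.3% × $754.00 = $24.88
Total: $0.00 + $24.88 = $24.88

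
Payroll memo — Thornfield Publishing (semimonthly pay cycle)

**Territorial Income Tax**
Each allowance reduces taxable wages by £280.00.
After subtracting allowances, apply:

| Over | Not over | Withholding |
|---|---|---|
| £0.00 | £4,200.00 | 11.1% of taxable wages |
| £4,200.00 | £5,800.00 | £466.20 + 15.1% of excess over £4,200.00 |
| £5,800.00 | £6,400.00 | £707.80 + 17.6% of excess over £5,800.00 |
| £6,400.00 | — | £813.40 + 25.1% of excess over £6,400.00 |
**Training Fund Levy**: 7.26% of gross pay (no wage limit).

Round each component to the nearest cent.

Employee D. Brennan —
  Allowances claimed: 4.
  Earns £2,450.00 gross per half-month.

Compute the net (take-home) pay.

£2,124.50

Territorial Income Tax: taxable = £2,450.00 − 4×£280.00 = £1,330.00
  11.1% × £1,330.00 = £147.63
Training Fund Levy: 7.26% × £2,450.00 = £177.87
Total withheld: £147.63 + £177.87 = £325.50
Net pay: £2,450.00 − £325.50 = £2,124.50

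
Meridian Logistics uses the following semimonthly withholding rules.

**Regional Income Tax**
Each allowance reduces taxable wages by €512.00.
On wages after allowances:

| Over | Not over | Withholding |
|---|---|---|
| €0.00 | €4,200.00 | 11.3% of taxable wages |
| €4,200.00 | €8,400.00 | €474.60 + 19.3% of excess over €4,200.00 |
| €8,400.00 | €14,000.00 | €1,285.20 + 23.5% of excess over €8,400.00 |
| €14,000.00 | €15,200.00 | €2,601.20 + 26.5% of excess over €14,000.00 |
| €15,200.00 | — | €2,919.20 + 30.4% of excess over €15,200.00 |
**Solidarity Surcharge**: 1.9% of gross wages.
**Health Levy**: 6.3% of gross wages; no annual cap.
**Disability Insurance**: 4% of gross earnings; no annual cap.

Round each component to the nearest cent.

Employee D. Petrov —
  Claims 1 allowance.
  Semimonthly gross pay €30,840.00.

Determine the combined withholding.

Regional Income Tax: taxable = €30,840.00 − 1×€512.00 = €30,328.00
  €2,919.20 + 30.4% × (€30,328.00 − €15,200.00) = €2,919.20 + 30.4% × €15,128.00 = €7,518.11
Solidarity Surcharge: 1.9% × €30,840.00 = €585.96
Health Levy: 6.3% × €30,840.00 = €1,942.92
Disability Insurance: 4% × €30,840.00 = €1,233.60
Total: €7,518.11 + €585.96 + €1,942.92 + €1,233.60 = €11,280.59

€11,280.59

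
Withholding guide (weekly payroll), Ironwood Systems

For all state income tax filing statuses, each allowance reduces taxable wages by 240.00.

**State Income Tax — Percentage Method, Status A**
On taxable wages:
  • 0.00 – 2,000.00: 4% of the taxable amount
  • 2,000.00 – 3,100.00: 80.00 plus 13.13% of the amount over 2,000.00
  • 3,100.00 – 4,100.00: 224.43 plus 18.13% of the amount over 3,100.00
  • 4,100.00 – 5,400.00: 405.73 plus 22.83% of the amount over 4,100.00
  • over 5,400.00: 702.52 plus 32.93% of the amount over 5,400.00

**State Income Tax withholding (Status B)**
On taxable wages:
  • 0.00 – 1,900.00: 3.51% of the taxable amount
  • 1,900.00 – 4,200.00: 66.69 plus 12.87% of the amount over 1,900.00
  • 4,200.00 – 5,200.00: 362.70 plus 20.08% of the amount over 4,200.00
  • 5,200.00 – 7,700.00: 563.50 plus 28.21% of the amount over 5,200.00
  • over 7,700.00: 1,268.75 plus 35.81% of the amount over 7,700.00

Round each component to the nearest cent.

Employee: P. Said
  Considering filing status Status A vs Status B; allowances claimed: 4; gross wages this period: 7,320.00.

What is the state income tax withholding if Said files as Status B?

890.74

State Income Tax (Status B): taxable = 7,320.00 − 4×240.00 = 6,360.00
  563.50 + 28.21% × (6,360.00 − 5,200.00) = 563.50 + 28.21% × 1,160.00 = 890.74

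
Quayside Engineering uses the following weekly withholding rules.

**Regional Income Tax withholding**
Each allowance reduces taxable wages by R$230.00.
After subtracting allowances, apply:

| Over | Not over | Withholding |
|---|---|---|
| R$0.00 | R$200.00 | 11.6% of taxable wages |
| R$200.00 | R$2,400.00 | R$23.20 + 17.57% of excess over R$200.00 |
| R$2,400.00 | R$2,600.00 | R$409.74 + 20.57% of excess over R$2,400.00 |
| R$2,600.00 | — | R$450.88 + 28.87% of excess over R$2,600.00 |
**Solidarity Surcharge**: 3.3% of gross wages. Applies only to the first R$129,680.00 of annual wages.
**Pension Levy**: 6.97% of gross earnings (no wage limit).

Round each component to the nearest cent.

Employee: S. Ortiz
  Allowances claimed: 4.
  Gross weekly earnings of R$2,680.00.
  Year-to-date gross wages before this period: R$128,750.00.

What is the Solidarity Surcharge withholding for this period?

Solidarity Surcharge: cap R$129,680.00 − YTD R$128,750.00 = R$930.00 subject; 3.3% × R$930.00 = R$30.69

R$30.69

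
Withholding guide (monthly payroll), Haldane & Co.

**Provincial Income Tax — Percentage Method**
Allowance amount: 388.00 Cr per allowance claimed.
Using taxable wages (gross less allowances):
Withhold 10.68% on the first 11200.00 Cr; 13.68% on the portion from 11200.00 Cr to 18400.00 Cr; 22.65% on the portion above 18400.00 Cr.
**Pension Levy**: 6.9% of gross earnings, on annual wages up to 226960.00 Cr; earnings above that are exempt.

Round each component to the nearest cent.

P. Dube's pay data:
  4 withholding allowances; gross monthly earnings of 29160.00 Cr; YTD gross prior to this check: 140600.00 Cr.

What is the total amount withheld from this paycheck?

6278.77 Cr

Provincial Income Tax: taxable = 29160.00 Cr − 4×388.00 Cr = 27608.00 Cr
  2181.12 Cr + 22.65% × (27608.00 Cr − 18400.00 Cr) = 2181.12 Cr + 22.65% × 9208.00 Cr = 4266.73 Cr
Pension Levy: 6.9% × 29160.00 Cr = 2012.04 Cr
Total: 4266.73 Cr + 2012.04 Cr = 6278.77 Cr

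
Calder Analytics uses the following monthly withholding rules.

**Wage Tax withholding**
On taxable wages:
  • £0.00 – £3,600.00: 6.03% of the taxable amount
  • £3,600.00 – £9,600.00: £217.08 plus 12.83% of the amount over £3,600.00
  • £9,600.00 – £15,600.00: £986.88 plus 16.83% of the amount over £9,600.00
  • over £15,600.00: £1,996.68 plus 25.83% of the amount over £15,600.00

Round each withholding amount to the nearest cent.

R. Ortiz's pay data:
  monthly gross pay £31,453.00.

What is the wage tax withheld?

Wage Tax: taxable = £31,453.00
  £1,996.68 + 25.83% × (£31,453.00 − £15,600.00) = £1,996.68 + 25.83% × £15,853.00 = £6,091.51

£6,091.51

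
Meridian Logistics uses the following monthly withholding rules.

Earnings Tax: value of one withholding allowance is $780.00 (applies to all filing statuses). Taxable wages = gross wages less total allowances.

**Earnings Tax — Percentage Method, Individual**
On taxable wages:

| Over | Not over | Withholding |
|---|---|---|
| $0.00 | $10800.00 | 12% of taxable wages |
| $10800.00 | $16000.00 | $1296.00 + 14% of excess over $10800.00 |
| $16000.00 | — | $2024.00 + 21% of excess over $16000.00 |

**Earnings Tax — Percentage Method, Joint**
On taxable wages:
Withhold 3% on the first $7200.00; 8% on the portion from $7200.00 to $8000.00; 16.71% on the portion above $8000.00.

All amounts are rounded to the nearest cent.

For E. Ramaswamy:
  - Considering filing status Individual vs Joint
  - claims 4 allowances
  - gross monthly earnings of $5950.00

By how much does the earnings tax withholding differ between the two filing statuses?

Earnings Tax (Individual): taxable = $5950.00 − 4×$780.00 = $2830.00
  12% × $2830.00 = $339.60
Earnings Tax (Joint): taxable = $5950.00 − 4×$780.00 = $2830.00
  3% × $2830.00 = $84.90
Difference: |$339.60 − $84.90| = $254.70 (higher under Individual)

$254.70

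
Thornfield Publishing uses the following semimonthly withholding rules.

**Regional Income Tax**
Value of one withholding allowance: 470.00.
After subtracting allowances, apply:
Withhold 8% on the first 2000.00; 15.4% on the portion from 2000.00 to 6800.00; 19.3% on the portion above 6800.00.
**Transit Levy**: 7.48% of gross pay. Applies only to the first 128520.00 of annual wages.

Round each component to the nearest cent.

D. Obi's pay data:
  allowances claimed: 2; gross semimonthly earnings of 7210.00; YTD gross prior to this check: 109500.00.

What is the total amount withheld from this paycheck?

Regional Income Tax: taxable = 7210.00 − 2×470.00 = 6270.00
  160.00 + 15.4% × (6270.00 − 2000.00) = 160.00 + 15.4% × 4270.00 = 817.58
Transit Levy: 7.48% × 7210.00 = 539.31
Total: 817.58 + 539.31 = 1356.89

1356.89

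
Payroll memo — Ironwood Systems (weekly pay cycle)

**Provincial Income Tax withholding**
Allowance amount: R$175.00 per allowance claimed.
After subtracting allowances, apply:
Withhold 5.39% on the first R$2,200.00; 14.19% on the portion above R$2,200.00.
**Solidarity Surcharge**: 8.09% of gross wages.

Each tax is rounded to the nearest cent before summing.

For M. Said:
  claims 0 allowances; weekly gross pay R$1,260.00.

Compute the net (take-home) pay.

R$1,090.16

Provincial Income Tax: taxable = R$1,260.00
  5.39% × R$1,260.00 = R$67.91
Solidarity Surcharge: 8.09% × R$1,260.00 = R$101.93
Total withheld: R$67.91 + R$101.93 = R$169.84
Net pay: R$1,260.00 − R$169.84 = R$1,090.16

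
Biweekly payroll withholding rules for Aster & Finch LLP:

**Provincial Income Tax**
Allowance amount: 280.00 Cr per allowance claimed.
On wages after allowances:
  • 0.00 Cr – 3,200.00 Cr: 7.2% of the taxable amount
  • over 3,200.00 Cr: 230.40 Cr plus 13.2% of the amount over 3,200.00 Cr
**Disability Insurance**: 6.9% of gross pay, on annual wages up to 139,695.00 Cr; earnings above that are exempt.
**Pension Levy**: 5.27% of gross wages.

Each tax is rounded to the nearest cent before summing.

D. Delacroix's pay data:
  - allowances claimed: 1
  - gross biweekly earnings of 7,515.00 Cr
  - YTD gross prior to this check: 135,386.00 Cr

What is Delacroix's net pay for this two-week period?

Provincial Income Tax: taxable = 7,515.00 Cr − 1×280.00 Cr = 7,235.00 Cr
  230.40 Cr + 13.2% × (7,235.00 Cr − 3,200.00 Cr) = 230.40 Cr + 13.2% × 4,035.00 Cr = 763.02 Cr
Disability Insurance: cap 139,695.00 Cr − YTD 135,386.00 Cr = 4,309.00 Cr subject; 6.9% × 4,309.00 Cr = 297.32 Cr
Pension Levy: 5.27% × 7,515.00 Cr = 396.04 Cr
Total withheld: 763.02 Cr + 297.32 Cr + 396.04 Cr = 1,456.38 Cr
Net pay: 7,515.00 Cr − 1,456.38 Cr = 6,058.62 Cr

6,058.62 Cr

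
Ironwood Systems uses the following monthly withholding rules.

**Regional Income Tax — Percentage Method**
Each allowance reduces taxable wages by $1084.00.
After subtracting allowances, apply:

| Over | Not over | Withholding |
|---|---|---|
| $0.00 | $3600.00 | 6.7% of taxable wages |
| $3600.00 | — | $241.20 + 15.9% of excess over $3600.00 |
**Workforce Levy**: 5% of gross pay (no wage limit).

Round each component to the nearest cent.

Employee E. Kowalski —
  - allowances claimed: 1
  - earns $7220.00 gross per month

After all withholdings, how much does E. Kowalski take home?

Regional Income Tax: taxable = $7220.00 − 1×$1084.00 = $6136.00
  $241.20 + 15.9% × ($6136.00 − $3600.00) = $241.20 + 15.9% × $2536.00 = $644.42
Workforce Levy: 5% × $7220.00 = $361.00
Total withheld: $644.42 + $361.00 = $1005.42
Net pay: $7220.00 − $1005.42 = $6214.58

$6214.58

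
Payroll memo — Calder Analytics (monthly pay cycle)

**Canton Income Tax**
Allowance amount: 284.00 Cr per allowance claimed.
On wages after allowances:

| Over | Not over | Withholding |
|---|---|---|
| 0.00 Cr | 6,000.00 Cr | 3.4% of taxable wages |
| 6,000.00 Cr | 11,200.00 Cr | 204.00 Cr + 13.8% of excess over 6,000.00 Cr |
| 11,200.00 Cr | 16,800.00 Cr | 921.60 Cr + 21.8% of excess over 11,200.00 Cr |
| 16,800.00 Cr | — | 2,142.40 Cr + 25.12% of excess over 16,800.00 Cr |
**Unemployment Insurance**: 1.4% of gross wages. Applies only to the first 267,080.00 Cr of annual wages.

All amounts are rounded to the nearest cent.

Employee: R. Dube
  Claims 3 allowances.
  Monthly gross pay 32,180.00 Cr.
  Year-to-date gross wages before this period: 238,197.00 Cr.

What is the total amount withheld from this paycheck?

6,196.19 Cr

Canton Income Tax: taxable = 32,180.00 Cr − 3×284.00 Cr = 31,328.00 Cr
  2,142.40 Cr + 25.12% × (31,328.00 Cr − 16,800.00 Cr) = 2,142.40 Cr + 25.12% × 14,528.00 Cr = 5,791.83 Cr
Unemployment Insurance: cap 267,080.00 Cr − YTD 238,197.00 Cr = 28,883.00 Cr subject; 1.4% × 28,883.00 Cr = 404.36 Cr
Total: 5,791.83 Cr + 404.36 Cr = 6,196.19 Cr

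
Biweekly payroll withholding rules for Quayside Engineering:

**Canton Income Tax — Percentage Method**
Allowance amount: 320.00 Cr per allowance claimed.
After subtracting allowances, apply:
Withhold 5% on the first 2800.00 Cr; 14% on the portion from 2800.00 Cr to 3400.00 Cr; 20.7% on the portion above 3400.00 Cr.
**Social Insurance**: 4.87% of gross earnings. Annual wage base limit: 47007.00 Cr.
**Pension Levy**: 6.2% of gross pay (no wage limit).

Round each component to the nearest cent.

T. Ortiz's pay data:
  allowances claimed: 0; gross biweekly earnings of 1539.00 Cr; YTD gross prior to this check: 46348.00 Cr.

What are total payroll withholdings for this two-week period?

204.46 Cr

Canton Income Tax: taxable = 1539.00 Cr
  5% × 1539.00 Cr = 76.95 Cr
Social Insurance: cap 47007.00 Cr − YTD 46348.00 Cr = 659.00 Cr subject; 4.87% × 659.00 Cr = 32.09 Cr
Pension Levy: 6.2% × 1539.00 Cr = 95.42 Cr
Total: 76.95 Cr + 32.09 Cr + 95.42 Cr = 204.46 Cr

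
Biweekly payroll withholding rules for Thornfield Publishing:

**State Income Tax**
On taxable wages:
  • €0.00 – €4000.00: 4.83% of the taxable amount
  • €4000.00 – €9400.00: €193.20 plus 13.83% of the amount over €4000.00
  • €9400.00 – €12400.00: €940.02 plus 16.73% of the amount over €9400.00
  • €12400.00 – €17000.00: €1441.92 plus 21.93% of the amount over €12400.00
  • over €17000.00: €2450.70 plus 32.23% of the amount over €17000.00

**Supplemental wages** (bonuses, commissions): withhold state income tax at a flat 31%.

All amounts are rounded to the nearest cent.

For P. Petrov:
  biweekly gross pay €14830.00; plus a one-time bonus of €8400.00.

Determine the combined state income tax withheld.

State Income Tax: taxable = €14830.00
  €1441.92 + 21.93% × (€14830.00 − €12400.00) = €1441.92 + 21.93% × €2430.00 = €1974.82
Supplemental (31% flat on bonus): 31% × €8400.00 = €2604.00
Total state income tax: €1974.82 + €2604.00 = €4578.82

€4578.82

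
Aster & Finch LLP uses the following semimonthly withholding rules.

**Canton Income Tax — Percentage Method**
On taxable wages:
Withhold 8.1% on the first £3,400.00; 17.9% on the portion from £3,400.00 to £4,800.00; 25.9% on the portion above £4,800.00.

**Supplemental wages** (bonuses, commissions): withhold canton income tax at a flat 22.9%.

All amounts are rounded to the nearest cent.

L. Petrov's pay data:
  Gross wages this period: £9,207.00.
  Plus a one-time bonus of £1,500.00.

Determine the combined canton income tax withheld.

£2,010.91

Canton Income Tax: taxable = £9,207.00
  £526.00 + 25.9% × (£9,207.00 − £4,800.00) = £526.00 + 25.9% × £4,407.00 = £1,667.41
Supplemental (22.9% flat on bonus): 22.9% × £1,500.00 = £343.50
Total canton income tax: £1,667.41 + £343.50 = £2,010.91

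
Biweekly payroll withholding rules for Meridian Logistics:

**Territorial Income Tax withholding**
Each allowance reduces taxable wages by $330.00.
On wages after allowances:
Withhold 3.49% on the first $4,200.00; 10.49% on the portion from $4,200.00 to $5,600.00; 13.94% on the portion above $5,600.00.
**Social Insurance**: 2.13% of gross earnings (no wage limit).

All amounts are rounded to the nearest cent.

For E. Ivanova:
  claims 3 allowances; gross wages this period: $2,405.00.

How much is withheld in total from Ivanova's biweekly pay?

Territorial Income Tax: taxable = $2,405.00 − 3×$330.00 = $1,415.00
  3.49% × $1,415.00 = $49.38
Social Insurance: 2.13% × $2,405.00 = $51.23
Total: $49.38 + $51.23 = $100.61

$100.61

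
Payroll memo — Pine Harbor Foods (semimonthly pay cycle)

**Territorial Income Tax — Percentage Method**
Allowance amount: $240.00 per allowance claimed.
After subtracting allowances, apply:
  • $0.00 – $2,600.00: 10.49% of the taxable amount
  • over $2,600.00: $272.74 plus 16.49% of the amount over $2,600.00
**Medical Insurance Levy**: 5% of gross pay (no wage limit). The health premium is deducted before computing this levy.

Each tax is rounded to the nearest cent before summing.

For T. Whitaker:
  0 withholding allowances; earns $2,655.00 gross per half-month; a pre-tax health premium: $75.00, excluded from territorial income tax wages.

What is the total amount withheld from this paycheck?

$399.64

Territorial Income Tax: taxable = $2,655.00 − $75.00 = $2,580.00
  10.49% × $2,580.00 = $270.64
Medical Insurance Levy: 5% × $2,580.00 = $129.00
Total: $270.64 + $129.00 = $399.64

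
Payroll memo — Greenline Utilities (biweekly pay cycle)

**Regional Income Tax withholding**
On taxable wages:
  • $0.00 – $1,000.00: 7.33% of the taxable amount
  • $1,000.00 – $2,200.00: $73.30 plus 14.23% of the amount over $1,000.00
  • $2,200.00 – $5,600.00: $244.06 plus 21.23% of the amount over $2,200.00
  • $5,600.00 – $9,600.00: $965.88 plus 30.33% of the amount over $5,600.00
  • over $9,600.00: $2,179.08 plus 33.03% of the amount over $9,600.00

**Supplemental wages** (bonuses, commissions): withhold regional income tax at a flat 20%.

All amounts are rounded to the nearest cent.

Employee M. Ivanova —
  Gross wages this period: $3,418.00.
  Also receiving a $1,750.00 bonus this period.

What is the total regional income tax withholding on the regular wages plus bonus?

Regional Income Tax: taxable = $3,418.00
  $244.06 + 21.23% × ($3,418.00 − $2,200.00) = $244.06 + 21.23% × $1,218.00 = $502.64
Supplemental (20% flat on bonus): 20% × $1,750.00 = $350.00
Total regional income tax: $502.64 + $350.00 = $852.64

$852.64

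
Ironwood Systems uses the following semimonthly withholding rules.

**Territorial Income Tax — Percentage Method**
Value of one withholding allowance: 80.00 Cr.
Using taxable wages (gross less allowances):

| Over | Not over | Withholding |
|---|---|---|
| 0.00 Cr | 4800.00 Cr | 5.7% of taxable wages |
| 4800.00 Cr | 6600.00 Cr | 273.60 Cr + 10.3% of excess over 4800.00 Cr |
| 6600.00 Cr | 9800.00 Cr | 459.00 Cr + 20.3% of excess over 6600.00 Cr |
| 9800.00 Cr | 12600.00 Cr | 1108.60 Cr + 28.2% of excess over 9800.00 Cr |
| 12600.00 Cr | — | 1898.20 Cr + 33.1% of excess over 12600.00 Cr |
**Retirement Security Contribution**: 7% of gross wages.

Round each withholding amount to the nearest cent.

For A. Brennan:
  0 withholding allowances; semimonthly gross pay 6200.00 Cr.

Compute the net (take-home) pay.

Territorial Income Tax: taxable = 6200.00 Cr
  273.60 Cr + 10.3% × (6200.00 Cr − 4800.00 Cr) = 273.60 Cr + 10.3% × 1400.00 Cr = 417.80 Cr
Retirement Security Contribution: 7% × 6200.00 Cr = 434.00 Cr
Total withheld: 417.80 Cr + 434.00 Cr = 851.80 Cr
Net pay: 6200.00 Cr − 851.80 Cr = 5348.20 Cr

5348.20 Cr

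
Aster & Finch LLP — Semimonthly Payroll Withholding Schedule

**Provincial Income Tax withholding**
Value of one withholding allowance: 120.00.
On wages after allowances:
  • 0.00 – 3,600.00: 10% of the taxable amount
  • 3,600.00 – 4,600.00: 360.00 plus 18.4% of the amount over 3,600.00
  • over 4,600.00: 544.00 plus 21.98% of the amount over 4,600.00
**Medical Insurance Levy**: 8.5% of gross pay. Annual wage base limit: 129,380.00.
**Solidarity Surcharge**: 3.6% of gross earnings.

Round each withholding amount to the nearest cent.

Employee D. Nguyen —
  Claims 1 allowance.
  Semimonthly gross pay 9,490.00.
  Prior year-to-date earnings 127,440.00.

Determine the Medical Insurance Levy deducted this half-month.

Medical Insurance Levy: cap 129,380.00 − YTD 127,440.00 = 1,940.00 subject; 8.5% × 1,940.00 = 164.90

164.90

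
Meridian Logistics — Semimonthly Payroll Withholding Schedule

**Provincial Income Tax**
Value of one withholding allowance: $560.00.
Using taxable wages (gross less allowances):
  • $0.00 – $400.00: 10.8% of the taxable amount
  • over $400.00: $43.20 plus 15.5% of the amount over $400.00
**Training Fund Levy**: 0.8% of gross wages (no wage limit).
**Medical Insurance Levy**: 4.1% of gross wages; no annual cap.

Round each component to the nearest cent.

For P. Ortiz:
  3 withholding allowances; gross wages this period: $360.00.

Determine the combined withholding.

Provincial Income Tax: taxable = $360.00 − 3×$560.00 = $-1,320.00
  Taxable ≤ 0 → $0.00
Training Fund Levy: 0.8% × $360.00 = $2.88
Medical Insurance Levy: 4.1% × $360.00 = $14.76
Total: $0.00 + $2.88 + $14.76 = $17.64

$17.64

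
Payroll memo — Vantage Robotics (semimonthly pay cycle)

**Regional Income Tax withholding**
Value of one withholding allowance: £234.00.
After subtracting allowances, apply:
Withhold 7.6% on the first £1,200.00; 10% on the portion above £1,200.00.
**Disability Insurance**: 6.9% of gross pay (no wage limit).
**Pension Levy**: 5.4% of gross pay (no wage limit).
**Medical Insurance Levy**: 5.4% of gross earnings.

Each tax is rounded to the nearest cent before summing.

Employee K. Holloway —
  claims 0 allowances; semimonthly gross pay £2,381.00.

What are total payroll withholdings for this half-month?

£630.73

Regional Income Tax: taxable = £2,381.00
  £91.20 + 10% × (£2,381.00 − £1,200.00) = £91.20 + 10% × £1,181.00 = £209.30
Disability Insurance: 6.9% × £2,381.00 = £164.29
Pension Levy: 5.4% × £2,381.00 = £128.57
Medical Insurance Levy: 5.4% × £2,381.00 = £128.57
Total: £209.30 + £164.29 + £128.57 + £128.57 = £630.73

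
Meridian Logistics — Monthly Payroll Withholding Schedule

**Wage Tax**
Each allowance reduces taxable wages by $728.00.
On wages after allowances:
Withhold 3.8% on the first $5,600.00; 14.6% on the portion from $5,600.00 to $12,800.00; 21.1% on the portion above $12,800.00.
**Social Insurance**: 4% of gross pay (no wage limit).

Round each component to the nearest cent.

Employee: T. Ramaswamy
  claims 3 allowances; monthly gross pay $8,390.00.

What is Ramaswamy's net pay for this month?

Wage Tax: taxable = $8,390.00 − 3×$728.00 = $6,206.00
  $212.80 + 14.6% × ($6,206.00 − $5,600.00) = $212.80 + 14.6% × $606.00 = $301.28
Social Insurance: 4% × $8,390.00 = $335.60
Total withheld: $301.28 + $335.60 = $636.88
Net pay: $8,390.00 − $636.88 = $7,753.12

$7,753.12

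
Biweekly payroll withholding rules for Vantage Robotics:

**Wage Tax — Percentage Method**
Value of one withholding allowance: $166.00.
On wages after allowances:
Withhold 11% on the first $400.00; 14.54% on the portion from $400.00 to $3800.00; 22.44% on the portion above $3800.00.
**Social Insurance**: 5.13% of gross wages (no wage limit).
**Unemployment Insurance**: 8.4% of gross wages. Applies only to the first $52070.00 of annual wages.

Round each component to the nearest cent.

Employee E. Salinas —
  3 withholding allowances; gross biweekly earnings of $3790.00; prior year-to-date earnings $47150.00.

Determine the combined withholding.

$977.29

Wage Tax: taxable = $3790.00 − 3×$166.00 = $3292.00
  $44.00 + 14.54% × ($3292.00 − $400.00) = $44.00 + 14.54% × $2892.00 = $464.50
Social Insurance: 5.13% × $3790.00 = $194.43
Unemployment Insurance: 8.4% × $3790.00 = $318.36
Total: $464.50 + $194.43 + $318.36 = $977.29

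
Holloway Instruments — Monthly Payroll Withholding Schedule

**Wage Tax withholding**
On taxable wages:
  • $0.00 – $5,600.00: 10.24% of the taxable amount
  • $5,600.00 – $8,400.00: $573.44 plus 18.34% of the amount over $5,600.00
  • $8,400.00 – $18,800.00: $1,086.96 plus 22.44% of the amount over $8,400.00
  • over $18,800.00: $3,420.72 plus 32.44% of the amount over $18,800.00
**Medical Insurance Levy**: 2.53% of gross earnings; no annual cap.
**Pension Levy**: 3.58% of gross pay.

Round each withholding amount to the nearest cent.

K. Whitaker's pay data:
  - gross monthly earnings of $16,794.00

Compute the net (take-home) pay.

$12,797.31

Wage Tax: taxable = $16,794.00
  $1,086.96 + 22.44% × ($16,794.00 − $8,400.00) = $1,086.96 + 22.44% × $8,394.00 = $2,970.57
Medical Insurance Levy: 2.53% × $16,794.00 = $424.89
Pension Levy: 3.58% × $16,794.00 = $601.23
Total withheld: $2,970.57 + $424.89 + $601.23 = $3,996.69
Net pay: $16,794.00 − $3,996.69 = $12,797.31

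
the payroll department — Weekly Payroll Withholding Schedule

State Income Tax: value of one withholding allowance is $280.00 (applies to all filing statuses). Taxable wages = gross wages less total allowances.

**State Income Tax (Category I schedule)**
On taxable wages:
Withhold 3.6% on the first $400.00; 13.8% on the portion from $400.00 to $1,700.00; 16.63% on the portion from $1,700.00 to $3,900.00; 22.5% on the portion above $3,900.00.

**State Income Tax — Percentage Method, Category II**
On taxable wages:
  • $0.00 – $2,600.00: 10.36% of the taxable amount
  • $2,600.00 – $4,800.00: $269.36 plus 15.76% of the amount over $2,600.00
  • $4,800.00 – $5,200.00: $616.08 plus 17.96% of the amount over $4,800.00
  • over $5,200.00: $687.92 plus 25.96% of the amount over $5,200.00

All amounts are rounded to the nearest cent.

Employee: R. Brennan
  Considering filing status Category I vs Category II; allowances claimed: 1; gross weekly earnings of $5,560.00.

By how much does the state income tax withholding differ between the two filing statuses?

$161.47

State Income Tax (Category I): taxable = $5,560.00 − 1×$280.00 = $5,280.00
  $559.66 + 22.5% × ($5,280.00 − $3,900.00) = $559.66 + 22.5% × $1,380.00 = $870.16
State Income Tax (Category II): taxable = $5,560.00 − 1×$280.00 = $5,280.00
  $687.92 + 25.96% × ($5,280.00 − $5,200.00) = $687.92 + 25.96% × $80.00 = $708.69
Difference: |$870.16 − $708.69| = $161.47 (higher under Category I)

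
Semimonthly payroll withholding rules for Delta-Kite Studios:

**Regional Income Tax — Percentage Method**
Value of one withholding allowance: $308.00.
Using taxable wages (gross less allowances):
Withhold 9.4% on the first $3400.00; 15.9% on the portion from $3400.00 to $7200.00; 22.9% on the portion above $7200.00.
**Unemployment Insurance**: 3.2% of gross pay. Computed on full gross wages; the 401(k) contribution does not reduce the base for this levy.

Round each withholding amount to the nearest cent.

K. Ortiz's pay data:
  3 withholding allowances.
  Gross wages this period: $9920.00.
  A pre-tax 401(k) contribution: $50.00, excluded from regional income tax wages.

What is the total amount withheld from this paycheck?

Regional Income Tax: taxable = $9920.00 − $50.00 − 3×$308.00 = $8946.00
  $923.80 + 22.9% × ($8946.00 − $7200.00) = $923.80 + 22.9% × $1746.00 = $1323.63
Unemployment Insurance: 3.2% × $9920.00 = $317.44
Total: $1323.63 + $317.44 = $1641.07

$1641.07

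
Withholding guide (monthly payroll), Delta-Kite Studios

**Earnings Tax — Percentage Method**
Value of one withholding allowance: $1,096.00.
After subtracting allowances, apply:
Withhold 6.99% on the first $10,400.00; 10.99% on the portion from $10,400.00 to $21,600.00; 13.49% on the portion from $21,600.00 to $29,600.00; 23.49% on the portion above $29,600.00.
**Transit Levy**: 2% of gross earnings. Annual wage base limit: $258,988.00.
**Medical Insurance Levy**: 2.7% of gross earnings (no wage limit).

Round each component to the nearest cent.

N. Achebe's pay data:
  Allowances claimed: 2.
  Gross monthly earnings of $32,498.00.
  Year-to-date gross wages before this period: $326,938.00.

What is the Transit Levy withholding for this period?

Transit Levy: YTD $326,938.00 ≥ cap $258,988.00 → $0.00

$0.00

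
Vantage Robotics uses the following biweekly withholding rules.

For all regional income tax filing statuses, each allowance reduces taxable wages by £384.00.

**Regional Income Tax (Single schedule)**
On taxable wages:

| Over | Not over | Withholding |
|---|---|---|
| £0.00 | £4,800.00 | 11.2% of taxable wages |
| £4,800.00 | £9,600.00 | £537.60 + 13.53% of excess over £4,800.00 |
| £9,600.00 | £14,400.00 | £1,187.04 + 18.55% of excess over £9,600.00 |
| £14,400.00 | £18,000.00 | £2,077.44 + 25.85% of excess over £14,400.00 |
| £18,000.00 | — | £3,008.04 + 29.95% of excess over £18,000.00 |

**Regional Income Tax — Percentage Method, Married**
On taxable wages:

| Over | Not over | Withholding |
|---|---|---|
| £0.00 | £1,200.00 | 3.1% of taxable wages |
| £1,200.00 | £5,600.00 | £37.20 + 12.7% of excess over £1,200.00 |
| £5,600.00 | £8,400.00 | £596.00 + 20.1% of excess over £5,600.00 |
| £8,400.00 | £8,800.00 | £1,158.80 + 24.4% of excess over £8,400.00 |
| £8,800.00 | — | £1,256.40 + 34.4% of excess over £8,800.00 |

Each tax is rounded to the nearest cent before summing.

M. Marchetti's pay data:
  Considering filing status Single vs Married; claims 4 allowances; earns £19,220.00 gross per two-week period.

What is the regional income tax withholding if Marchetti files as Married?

£4,312.50

Regional Income Tax (Married): taxable = £19,220.00 − 4×£384.00 = £17,684.00
  £1,256.40 + 34.4% × (£17,684.00 − £8,800.00) = £1,256.40 + 34.4% × £8,884.00 = £4,312.50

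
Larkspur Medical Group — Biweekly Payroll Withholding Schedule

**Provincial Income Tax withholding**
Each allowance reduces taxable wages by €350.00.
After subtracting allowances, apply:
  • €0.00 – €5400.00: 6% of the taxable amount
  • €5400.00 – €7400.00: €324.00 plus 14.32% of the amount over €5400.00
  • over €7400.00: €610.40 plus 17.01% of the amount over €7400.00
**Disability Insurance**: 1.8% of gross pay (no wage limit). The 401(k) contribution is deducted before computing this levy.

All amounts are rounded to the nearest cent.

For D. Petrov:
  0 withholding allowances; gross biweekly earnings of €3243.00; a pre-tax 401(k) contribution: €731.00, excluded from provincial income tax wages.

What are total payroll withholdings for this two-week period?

Provincial Income Tax: taxable = €3243.00 − €731.00 = €2512.00
  6% × €2512.00 = €150.72
Disability Insurance: 1.8% × €2512.00 = €45.22
Total: €150.72 + €45.22 = €195.94

€195.94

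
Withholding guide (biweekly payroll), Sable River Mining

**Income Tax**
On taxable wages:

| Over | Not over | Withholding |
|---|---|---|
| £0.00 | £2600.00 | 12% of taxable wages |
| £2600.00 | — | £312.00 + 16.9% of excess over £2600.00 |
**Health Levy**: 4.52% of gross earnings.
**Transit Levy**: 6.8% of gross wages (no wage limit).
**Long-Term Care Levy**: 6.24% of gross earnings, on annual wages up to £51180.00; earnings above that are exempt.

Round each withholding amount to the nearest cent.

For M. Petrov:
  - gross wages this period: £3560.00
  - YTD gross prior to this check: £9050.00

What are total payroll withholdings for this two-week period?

£1099.37

Income Tax: taxable = £3560.00
  £312.00 + 16.9% × (£3560.00 − £2600.00) = £312.00 + 16.9% × £960.00 = £474.24
Health Levy: 4.52% × £3560.00 = £160.91
Transit Levy: 6.8% × £3560.00 = £242.08
Long-Term Care Levy: 6.24% × £3560.00 = £222.14
Total: £474.24 + £160.91 + £242.08 + £222.14 = £1099.37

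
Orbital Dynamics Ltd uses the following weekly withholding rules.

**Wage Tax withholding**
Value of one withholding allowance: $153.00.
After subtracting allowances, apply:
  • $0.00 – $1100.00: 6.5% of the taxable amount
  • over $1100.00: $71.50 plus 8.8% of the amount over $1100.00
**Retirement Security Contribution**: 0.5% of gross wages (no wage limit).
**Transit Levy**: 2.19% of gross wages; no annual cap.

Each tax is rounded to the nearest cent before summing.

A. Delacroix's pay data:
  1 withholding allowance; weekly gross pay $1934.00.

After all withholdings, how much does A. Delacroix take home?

Wage Tax: taxable = $1934.00 − 1×$153.00 = $1781.00
  $71.50 + 8.8% × ($1781.00 − $1100.00) = $71.50 + 8.8% × $681.00 = $131.43
Retirement Security Contribution: 0.5% × $1934.00 = $9.67
Transit Levy: 2.19% × $1934.00 = $42.35
Total withheld: $131.43 + $9.67 + $42.35 = $183.45
Net pay: $1934.00 − $183.45 = $1750.55

$1750.55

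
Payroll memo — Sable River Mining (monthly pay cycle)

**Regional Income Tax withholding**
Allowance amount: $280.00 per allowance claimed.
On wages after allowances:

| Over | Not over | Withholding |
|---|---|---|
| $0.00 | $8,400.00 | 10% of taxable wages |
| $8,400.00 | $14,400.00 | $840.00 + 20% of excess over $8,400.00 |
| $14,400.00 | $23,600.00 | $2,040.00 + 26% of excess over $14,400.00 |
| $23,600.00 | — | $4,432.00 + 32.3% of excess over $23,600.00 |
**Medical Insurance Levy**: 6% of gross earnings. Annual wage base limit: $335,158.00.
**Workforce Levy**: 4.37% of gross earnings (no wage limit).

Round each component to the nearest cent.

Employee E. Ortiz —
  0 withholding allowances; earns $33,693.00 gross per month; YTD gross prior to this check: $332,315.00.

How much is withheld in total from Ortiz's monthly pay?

$9,335.00

Regional Income Tax: taxable = $33,693.00
  $4,432.00 + 32.3% × ($33,693.00 − $23,600.00) = $4,432.00 + 32.3% × $10,093.00 = $7,692.04
Medical Insurance Levy: cap $335,158.00 − YTD $332,315.00 = $2,843.00 subject; 6% × $2,843.00 = $170.58
Workforce Levy: 4.37% × $33,693.00 = $1,472.38
Total: $7,692.04 + $170.58 + $1,472.38 = $9,335.00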